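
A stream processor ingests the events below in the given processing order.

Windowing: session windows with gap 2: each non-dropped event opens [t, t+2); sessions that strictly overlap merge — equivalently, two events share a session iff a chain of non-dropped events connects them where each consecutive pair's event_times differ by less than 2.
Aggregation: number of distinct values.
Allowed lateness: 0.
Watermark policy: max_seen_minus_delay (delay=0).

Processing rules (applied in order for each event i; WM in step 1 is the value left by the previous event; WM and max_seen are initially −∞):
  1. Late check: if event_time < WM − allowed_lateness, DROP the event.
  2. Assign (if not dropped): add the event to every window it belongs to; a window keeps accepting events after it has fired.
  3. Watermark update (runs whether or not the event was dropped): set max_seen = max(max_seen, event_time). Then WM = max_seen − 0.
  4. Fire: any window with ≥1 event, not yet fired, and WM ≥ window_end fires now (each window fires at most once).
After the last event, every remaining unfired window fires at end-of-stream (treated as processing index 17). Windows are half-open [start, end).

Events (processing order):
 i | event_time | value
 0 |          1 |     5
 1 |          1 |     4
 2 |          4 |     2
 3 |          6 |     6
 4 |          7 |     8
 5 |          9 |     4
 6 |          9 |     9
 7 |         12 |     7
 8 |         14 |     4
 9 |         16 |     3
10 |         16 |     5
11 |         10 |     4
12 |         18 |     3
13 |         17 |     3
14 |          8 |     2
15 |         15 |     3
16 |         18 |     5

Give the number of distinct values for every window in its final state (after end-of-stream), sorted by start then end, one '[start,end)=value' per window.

[1,3)=2 [4,6)=1 [6,9)=2 [9,11)=2 [12,14)=1 [14,16)=1 [16,18)=2 [18,20)=2

i=0 t=1 v=5: → [1,3); WM=1
i=1 t=1 v=4: → [1,3); WM=1
i=2 t=4 v=2: → [4,6); WM=4
i=3 t=6 v=6: → [6,8); WM=6
i=4 t=7 v=8: → [6,9); WM=7
i=5 t=9 v=4: → [9,11); WM=9
i=6 t=9 v=9: → [9,11); WM=9
i=7 t=12 v=7: → [12,14); WM=12
i=8 t=14 v=4: → [14,16); WM=14
i=9 t=16 v=3: → [16,18); WM=16
i=10 t=16 v=5: → [16,18); WM=16
i=11 t=10 v=4: DROP (t<16-0); WM=16
i=12 t=18 v=3: → [18,20); WM=18
i=13 t=17 v=3: DROP (t<18-0); WM=18
i=14 t=8 v=2: DROP (t<18-0); WM=18
i=15 t=15 v=3: DROP (t<18-0); WM=18
i=16 t=18 v=5: → [18,20); WM=18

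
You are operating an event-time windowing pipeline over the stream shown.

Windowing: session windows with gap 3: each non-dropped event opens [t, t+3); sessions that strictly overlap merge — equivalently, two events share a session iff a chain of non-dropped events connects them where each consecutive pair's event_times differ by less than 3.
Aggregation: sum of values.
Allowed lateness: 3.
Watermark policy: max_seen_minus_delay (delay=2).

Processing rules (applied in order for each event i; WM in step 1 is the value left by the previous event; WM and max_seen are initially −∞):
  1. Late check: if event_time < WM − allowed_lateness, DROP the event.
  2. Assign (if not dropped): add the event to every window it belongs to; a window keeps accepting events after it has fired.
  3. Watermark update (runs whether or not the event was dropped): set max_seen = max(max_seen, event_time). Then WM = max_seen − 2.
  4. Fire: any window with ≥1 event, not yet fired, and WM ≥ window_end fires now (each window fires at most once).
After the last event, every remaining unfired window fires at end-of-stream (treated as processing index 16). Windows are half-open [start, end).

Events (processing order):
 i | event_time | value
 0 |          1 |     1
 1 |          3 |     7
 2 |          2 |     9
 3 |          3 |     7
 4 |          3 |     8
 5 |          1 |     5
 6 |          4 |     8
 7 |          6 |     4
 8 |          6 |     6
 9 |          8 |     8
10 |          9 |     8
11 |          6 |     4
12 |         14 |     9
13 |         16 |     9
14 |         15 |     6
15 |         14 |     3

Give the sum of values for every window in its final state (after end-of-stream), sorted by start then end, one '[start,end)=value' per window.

[1,12)=75 [14,19)=27

i=0 t=1 v=1: → [1,4); WM=-1
i=1 t=3 v=7: → [1,6); WM=1
i=2 t=2 v=9: → [1,6); WM=1
i=3 t=3 v=7: → [1,6); WM=1
i=4 t=3 v=8: → [1,6); WM=1
i=5 t=1 v=5: → [1,6); WM=1
i=6 t=4 v=8: → [1,7); WM=2
i=7 t=6 v=4: → [1,9); WM=4
i=8 t=6 v=6: → [1,9); WM=4
i=9 t=8 v=8: → [1,11); WM=6
i=10 t=9 v=8: → [1,12); WM=7
i=11 t=6 v=4: → [1,12); WM=7
i=12 t=14 v=9: → [14,17); WM=12
i=13 t=16 v=9: → [14,19); WM=14
i=14 t=15 v=6: → [14,19); WM=14
i=15 t=14 v=3: → [14,19); WM=14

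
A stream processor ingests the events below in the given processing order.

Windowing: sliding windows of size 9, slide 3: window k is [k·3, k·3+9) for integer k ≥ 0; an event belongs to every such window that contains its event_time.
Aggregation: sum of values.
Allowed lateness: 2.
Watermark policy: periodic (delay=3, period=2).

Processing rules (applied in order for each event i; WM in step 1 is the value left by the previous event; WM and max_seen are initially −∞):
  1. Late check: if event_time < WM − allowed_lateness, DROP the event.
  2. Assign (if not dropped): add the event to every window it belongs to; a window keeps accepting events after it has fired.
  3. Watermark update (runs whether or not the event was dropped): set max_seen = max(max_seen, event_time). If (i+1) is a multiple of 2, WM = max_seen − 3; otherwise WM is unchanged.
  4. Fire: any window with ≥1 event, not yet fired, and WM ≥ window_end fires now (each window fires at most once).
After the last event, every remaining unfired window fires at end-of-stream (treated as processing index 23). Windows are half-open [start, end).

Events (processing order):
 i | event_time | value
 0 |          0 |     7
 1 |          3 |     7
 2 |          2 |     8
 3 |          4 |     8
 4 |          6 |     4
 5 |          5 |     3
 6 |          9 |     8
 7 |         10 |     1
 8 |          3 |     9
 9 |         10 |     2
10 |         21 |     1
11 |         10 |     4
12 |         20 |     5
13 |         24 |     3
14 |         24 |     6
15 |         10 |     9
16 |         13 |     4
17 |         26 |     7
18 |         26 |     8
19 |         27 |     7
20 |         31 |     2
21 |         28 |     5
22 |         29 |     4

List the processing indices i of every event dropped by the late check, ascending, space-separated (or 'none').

8 15 16

i=0 t=0 v=7: → [0,9); WM=−∞
i=1 t=3 v=7: → [3,12),[0,9); WM=0
i=2 t=2 v=8: → [0,9); WM=0
i=3 t=4 v=8: → [3,12),[0,9); WM=1
i=4 t=6 v=4: → [6,15),[3,12),[0,9); WM=1
i=5 t=5 v=3: → [3,12),[0,9); WM=3
i=6 t=9 v=8: → [9,18),[6,15),[3,12); WM=3
i=7 t=10 v=1: → [9,18),[6,15),[3,12); WM=7
i=8 t=3 v=9: DROP (t<7-2); WM=7
i=9 t=10 v=2: → [9,18),[6,15),[3,12); WM=7
i=10 t=21 v=1: → [21,30),[18,27),[15,24); WM=7
i=11 t=10 v=4: → [9,18),[6,15),[3,12); WM=18; [0,9) fires=37 [3,12) fires=37 [6,15) fires=19 [9,18) fires=15
i=12 t=20 v=5: → [18,27),[15,24),[12,21); WM=18
i=13 t=24 v=3: → [24,33),[21,30),[18,27); WM=21; [12,21) fires=5
i=14 t=24 v=6: → [24,33),[21,30),[18,27); WM=21
i=15 t=10 v=9: DROP (t<21-2); WM=21
i=16 t=13 v=4: DROP (t<21-2); WM=21
i=17 t=26 v=7: → [24,33),[21,30),[18,27); WM=23
i=18 t=26 v=8: → [24,33),[21,30),[18,27); WM=23
i=19 t=27 v=7: → [27,36),[24,33),[21,30); WM=24; [15,24) fires=6
i=20 t=31 v=2: → [30,39),[27,36),[24,33); WM=24
i=21 t=28 v=5: → [27,36),[24,33),[21,30); WM=28; [18,27) fires=30
i=22 t=29 v=4: → [27,36),[24,33),[21,30); WM=28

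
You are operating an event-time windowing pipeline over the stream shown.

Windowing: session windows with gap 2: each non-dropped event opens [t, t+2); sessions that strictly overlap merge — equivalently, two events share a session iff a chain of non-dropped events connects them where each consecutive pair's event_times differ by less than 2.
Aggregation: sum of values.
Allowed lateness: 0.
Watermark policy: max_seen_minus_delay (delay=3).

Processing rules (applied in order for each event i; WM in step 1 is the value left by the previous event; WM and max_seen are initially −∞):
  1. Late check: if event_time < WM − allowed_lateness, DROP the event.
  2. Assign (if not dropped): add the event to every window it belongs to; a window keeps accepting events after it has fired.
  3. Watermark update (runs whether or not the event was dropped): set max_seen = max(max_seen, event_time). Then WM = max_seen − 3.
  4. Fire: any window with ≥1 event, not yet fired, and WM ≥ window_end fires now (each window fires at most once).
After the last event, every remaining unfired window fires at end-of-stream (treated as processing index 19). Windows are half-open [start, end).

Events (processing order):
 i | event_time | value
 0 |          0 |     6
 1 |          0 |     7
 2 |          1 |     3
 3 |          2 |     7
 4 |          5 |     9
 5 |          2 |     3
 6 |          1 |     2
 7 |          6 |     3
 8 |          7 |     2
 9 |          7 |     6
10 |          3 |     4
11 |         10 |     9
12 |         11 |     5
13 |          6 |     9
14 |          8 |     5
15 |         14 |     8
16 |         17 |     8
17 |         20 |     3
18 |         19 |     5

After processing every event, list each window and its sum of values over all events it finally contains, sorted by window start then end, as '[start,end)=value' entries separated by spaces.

i=0 t=0 v=6: → [0,2); WM=-3
i=1 t=0 v=7: → [0,2); WM=-3
i=2 t=1 v=3: → [0,3); WM=-2
i=3 t=2 v=7: → [0,4); WM=-1
i=4 t=5 v=9: → [5,7); WM=2
i=5 t=2 v=3: → [0,4); WM=2
i=6 t=1 v=2: DROP (t<2-0); WM=2
i=7 t=6 v=3: → [5,8); WM=3
i=8 t=7 v=2: → [5,9); WM=4
i=9 t=7 v=6: → [5,9); WM=4
i=10 t=3 v=4: DROP (t<4-0); WM=4
i=11 t=10 v=9: → [10,12); WM=7
i=12 t=11 v=5: → [10,13); WM=8
i=13 t=6 v=9: DROP (t<8-0); WM=8
i=14 t=8 v=5: → [5,10); WM=8
i=15 t=14 v=8: → [14,16); WM=11
i=16 t=17 v=8: → [17,19); WM=14
i=17 t=20 v=3: → [20,22); WM=17
i=18 t=19 v=5: → [19,22); WM=17

[0,4)=26 [5,10)=25 [10,13)=14 [14,16)=8 [17,19)=8 [19,22)=8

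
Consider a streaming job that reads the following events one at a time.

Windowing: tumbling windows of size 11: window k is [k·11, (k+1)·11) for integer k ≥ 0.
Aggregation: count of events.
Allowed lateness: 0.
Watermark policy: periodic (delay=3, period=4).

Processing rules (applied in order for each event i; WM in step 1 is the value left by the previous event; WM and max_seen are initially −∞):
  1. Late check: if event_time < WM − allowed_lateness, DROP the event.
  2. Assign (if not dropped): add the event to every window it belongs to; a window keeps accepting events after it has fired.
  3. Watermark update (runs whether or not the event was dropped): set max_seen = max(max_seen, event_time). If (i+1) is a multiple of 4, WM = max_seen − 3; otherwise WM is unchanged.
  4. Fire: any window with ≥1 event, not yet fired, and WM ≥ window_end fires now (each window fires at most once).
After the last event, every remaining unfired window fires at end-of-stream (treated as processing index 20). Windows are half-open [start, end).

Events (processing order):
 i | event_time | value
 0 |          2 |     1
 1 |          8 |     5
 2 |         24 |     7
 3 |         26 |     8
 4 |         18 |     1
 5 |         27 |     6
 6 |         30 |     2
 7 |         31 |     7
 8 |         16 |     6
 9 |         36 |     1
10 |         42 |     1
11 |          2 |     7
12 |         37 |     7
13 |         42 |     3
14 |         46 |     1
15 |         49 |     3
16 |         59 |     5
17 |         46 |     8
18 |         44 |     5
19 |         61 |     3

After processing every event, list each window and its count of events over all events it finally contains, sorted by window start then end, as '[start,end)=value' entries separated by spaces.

[0,11)=2 [22,33)=5 [33,44)=3 [44,55)=3 [55,66)=2

i=0 t=2 v=1: → [0,11); WM=−∞
i=1 t=8 v=5: → [0,11); WM=−∞
i=2 t=24 v=7: → [22,33); WM=−∞
i=3 t=26 v=8: → [22,33); WM=23; [0,11) fires=2
i=4 t=18 v=1: DROP (t<23-0); WM=23
i=5 t=27 v=6: → [22,33); WM=23
i=6 t=30 v=2: → [22,33); WM=23
i=7 t=31 v=7: → [22,33); WM=28
i=8 t=16 v=6: DROP (t<28-0); WM=28
i=9 t=36 v=1: → [33,44); WM=28
i=10 t=42 v=1: → [33,44); WM=28
i=11 t=2 v=7: DROP (t<28-0); WM=39; [22,33) fires=5
i=12 t=37 v=7: DROP (t<39-0); WM=39
i=13 t=42 v=3: → [33,44); WM=39
i=14 t=46 v=1: → [44,55); WM=39
i=15 t=49 v=3: → [44,55); WM=46; [33,44) fires=3
i=16 t=59 v=5: → [55,66); WM=46
i=17 t=46 v=8: → [44,55); WM=46
i=18 t=44 v=5: DROP (t<46-0); WM=46
i=19 t=61 v=3: → [55,66); WM=58; [44,55) fires=3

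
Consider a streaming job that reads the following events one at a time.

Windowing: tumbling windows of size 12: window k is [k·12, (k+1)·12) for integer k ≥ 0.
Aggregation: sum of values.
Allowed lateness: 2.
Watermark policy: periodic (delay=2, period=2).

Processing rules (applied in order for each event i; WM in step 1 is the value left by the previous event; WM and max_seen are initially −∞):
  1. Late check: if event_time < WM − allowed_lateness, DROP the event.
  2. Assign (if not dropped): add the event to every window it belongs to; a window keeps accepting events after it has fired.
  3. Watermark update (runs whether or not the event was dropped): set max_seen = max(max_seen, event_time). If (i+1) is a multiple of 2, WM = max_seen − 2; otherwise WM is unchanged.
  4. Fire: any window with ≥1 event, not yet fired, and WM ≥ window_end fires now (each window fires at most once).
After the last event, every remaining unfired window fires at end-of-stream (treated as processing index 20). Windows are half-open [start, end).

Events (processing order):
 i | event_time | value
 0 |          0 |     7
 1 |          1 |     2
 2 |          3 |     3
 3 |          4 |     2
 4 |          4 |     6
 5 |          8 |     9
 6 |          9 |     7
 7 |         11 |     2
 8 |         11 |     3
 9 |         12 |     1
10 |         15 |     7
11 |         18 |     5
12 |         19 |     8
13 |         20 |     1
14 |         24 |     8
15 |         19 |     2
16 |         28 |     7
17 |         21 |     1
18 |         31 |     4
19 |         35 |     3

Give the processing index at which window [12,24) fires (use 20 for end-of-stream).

17

i=0 t=0 v=7: → [0,12); WM=−∞
i=1 t=1 v=2: → [0,12); WM=-1
i=2 t=3 v=3: → [0,12); WM=-1
i=3 t=4 v=2: → [0,12); WM=2
i=4 t=4 v=6: → [0,12); WM=2
i=5 t=8 v=9: → [0,12); WM=6
i=6 t=9 v=7: → [0,12); WM=6
i=7 t=11 v=2: → [0,12); WM=9
i=8 t=11 v=3: → [0,12); WM=9
i=9 t=12 v=1: → [12,24); WM=10
i=10 t=15 v=7: → [12,24); WM=10
i=11 t=18 v=5: → [12,24); WM=16; [0,12) fires=41
i=12 t=19 v=8: → [12,24); WM=16
i=13 t=20 v=1: → [12,24); WM=18
i=14 t=24 v=8: → [24,36); WM=18
i=15 t=19 v=2: → [12,24); WM=22
i=16 t=28 v=7: → [24,36); WM=22
i=17 t=21 v=1: → [12,24); WM=26; [12,24) fires=25
i=18 t=31 v=4: → [24,36); WM=26
i=19 t=35 v=3: → [24,36); WM=33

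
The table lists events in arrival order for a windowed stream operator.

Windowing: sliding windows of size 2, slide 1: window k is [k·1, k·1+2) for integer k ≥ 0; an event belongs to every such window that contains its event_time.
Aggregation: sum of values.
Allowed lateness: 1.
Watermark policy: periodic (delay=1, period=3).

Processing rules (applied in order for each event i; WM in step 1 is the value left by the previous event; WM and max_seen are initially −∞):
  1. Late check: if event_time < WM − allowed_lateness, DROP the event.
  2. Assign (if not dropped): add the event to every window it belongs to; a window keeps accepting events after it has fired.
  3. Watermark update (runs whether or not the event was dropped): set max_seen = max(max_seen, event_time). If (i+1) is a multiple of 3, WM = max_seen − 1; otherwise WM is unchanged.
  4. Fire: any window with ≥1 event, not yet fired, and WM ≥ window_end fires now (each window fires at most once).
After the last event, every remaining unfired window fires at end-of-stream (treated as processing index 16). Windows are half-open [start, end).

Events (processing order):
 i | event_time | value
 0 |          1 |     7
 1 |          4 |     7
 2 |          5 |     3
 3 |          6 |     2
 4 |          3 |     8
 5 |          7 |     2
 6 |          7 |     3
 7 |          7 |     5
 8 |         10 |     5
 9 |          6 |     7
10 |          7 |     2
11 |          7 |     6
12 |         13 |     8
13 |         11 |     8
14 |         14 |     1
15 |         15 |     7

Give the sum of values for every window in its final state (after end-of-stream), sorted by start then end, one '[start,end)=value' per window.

i=0 t=1 v=7: → [1,3),[0,2); WM=−∞
i=1 t=4 v=7: → [4,6),[3,5); WM=−∞
i=2 t=5 v=3: → [5,7),[4,6); WM=4; [0,2) fires=7 [1,3) fires=7
i=3 t=6 v=2: → [6,8),[5,7); WM=4
i=4 t=3 v=8: → [3,5),[2,4); WM=4; [2,4) fires=8
i=5 t=7 v=2: → [7,9),[6,8); WM=6; [3,5) fires=15 [4,6) fires=10
i=6 t=7 v=3: → [7,9),[6,8); WM=6
i=7 t=7 v=5: → [7,9),[6,8); WM=6
i=8 t=10 v=5: → [10,12),[9,11); WM=9; [5,7) fires=5 [6,8) fires=12 [7,9) fires=10
i=9 t=6 v=7: DROP (t<9-1); WM=9
i=10 t=7 v=2: DROP (t<9-1); WM=9
i=11 t=7 v=6: DROP (t<9-1); WM=9
i=12 t=13 v=8: → [13,15),[12,14); WM=9
i=13 t=11 v=8: → [11,13),[10,12); WM=9
i=14 t=14 v=1: → [14,16),[13,15); WM=13; [9,11) fires=5 [10,12) fires=13 [11,13) fires=8
i=15 t=15 v=7: → [15,17),[14,16); WM=13

[0,2)=7 [1,3)=7 [2,4)=8 [3,5)=15 [4,6)=10 [5,7)=5 [6,8)=12 [7,9)=10 [9,11)=5 [10,12)=13 [11,13)=8 [12,14)=8 [13,15)=9 [14,16)=8 [15,17)=7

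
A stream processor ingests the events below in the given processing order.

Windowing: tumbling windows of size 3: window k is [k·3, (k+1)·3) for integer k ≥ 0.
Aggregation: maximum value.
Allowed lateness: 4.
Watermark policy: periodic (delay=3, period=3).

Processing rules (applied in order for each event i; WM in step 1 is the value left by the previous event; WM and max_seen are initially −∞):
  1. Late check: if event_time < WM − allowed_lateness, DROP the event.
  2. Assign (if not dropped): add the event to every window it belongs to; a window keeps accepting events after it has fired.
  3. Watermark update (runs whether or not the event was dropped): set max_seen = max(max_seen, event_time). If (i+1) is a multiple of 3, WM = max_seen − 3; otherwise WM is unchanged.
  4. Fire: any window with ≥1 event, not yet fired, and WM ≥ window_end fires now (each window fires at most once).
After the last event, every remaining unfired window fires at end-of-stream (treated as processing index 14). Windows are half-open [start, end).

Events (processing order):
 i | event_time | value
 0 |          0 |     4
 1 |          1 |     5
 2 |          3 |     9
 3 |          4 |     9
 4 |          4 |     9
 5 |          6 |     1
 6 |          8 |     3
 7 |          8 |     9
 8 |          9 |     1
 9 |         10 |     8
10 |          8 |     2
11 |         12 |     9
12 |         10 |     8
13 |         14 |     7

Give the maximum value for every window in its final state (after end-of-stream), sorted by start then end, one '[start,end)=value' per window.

[0,3)=5 [3,6)=9 [6,9)=9 [9,12)=8 [12,15)=9

i=0 t=0 v=4: → [0,3); WM=−∞
i=1 t=1 v=5: → [0,3); WM=−∞
i=2 t=3 v=9: → [3,6); WM=0
i=3 t=4 v=9: → [3,6); WM=0
i=4 t=4 v=9: → [3,6); WM=0
i=5 t=6 v=1: → [6,9); WM=3; [0,3) fires=5
i=6 t=8 v=3: → [6,9); WM=3
i=7 t=8 v=9: → [6,9); WM=3
i=8 t=9 v=1: → [9,12); WM=6; [3,6) fires=9
i=9 t=10 v=8: → [9,12); WM=6
i=10 t=8 v=2: → [6,9); WM=6
i=11 t=12 v=9: → [12,15); WM=9; [6,9) fires=9
i=12 t=10 v=8: → [9,12); WM=9
i=13 t=14 v=7: → [12,15); WM=9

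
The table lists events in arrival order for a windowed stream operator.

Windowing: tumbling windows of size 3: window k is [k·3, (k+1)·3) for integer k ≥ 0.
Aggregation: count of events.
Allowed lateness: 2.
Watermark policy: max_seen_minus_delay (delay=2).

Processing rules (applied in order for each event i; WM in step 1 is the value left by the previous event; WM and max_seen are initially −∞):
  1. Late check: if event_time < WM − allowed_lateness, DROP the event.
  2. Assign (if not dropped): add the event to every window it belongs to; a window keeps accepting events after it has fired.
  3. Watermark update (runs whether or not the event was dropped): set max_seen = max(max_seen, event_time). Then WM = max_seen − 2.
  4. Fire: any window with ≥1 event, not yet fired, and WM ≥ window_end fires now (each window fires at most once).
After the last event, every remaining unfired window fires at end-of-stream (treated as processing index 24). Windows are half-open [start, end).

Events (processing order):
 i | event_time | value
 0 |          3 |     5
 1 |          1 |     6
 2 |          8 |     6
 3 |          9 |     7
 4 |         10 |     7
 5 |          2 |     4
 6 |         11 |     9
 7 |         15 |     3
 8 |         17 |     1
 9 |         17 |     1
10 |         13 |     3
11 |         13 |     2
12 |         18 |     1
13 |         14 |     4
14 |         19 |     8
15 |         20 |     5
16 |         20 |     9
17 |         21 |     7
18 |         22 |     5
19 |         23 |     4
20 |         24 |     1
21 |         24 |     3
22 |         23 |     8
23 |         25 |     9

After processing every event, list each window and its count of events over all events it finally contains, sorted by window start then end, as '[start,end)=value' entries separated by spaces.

i=0 t=3 v=5: → [3,6); WM=1
i=1 t=1 v=6: → [0,3); WM=1
i=2 t=8 v=6: → [6,9); WM=6; [0,3) fires=1 [3,6) fires=1
i=3 t=9 v=7: → [9,12); WM=7
i=4 t=10 v=7: → [9,12); WM=8
i=5 t=2 v=4: DROP (t<8-2); WM=8
i=6 t=11 v=9: → [9,12); WM=9; [6,9) fires=1
i=7 t=15 v=3: → [15,18); WM=13; [9,12) fires=3
i=8 t=17 v=1: → [15,18); WM=15
i=9 t=17 v=1: → [15,18); WM=15
i=10 t=13 v=3: → [12,15); WM=15; [12,15) fires=1
i=11 t=13 v=2: → [12,15); WM=15
i=12 t=18 v=1: → [18,21); WM=16
i=13 t=14 v=4: → [12,15); WM=16
i=14 t=19 v=8: → [18,21); WM=17
i=15 t=20 v=5: → [18,21); WM=18; [15,18) fires=3
i=16 t=20 v=9: → [18,21); WM=18
i=17 t=21 v=7: → [21,24); WM=19
i=18 t=22 v=5: → [21,24); WM=20
i=19 t=23 v=4: → [21,24); WM=21; [18,21) fires=4
i=20 t=24 v=1: → [24,27); WM=22
i=21 t=24 v=3: → [24,27); WM=22
i=22 t=23 v=8: → [21,24); WM=22
i=23 t=25 v=9: → [24,27); WM=23

[0,3)=1 [3,6)=1 [6,9)=1 [9,12)=3 [12,15)=3 [15,18)=3 [18,21)=4 [21,24)=4 [24,27)=3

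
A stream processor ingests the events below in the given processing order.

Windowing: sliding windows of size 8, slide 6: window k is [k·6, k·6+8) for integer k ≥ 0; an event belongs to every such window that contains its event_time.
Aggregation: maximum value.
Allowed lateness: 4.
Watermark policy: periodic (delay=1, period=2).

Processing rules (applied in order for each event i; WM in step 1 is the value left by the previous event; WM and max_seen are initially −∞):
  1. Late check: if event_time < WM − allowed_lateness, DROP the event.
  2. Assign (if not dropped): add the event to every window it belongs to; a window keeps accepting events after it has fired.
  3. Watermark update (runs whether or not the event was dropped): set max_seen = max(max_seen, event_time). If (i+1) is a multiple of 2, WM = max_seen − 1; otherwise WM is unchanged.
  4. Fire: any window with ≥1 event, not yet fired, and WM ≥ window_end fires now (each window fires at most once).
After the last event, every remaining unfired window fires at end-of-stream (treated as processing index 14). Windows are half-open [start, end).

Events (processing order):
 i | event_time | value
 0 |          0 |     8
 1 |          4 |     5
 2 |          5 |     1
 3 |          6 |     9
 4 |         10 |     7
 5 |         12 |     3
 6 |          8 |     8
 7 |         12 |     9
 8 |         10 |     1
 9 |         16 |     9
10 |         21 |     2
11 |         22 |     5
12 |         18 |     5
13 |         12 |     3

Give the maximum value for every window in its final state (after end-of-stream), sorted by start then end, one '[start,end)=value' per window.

i=0 t=0 v=8: → [0,8); WM=−∞
i=1 t=4 v=5: → [0,8); WM=3
i=2 t=5 v=1: → [0,8); WM=3
i=3 t=6 v=9: → [6,14),[0,8); WM=5
i=4 t=10 v=7: → [6,14); WM=5
i=5 t=12 v=3: → [12,20),[6,14); WM=11; [0,8) fires=9
i=6 t=8 v=8: → [6,14); WM=11
i=7 t=12 v=9: → [12,20),[6,14); WM=11
i=8 t=10 v=1: → [6,14); WM=11
i=9 t=16 v=9: → [12,20); WM=15; [6,14) fires=9
i=10 t=21 v=2: → [18,26); WM=15
i=11 t=22 v=5: → [18,26); WM=21; [12,20) fires=9
i=12 t=18 v=5: → [18,26),[12,20); WM=21
i=13 t=12 v=3: DROP (t<21-4); WM=21

[0,8)=9 [6,14)=9 [12,20)=9 [18,26)=5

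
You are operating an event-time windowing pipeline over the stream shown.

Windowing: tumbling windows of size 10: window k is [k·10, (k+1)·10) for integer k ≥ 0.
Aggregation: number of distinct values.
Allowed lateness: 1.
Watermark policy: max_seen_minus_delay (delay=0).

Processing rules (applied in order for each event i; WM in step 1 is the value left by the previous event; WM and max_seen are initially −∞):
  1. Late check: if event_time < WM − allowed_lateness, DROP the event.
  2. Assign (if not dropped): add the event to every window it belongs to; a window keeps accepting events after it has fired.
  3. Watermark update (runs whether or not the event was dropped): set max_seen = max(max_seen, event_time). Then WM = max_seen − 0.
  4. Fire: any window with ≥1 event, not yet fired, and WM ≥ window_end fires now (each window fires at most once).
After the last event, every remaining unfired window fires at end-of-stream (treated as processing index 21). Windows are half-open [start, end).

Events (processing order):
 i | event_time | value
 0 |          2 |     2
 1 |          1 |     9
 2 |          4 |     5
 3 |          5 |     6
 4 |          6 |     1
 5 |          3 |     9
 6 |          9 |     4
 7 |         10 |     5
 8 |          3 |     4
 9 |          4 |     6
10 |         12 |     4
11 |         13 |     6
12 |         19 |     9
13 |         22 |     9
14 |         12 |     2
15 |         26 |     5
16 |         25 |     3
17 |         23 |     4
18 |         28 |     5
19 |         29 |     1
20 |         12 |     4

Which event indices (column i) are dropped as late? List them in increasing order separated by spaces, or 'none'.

i=0 t=2 v=2: → [0,10); WM=2
i=1 t=1 v=9: → [0,10); WM=2
i=2 t=4 v=5: → [0,10); WM=4
i=3 t=5 v=6: → [0,10); WM=5
i=4 t=6 v=1: → [0,10); WM=6
i=5 t=3 v=9: DROP (t<6-1); WM=6
i=6 t=9 v=4: → [0,10); WM=9
i=7 t=10 v=5: → [10,20); WM=10; [0,10) fires=6
i=8 t=3 v=4: DROP (t<10-1); WM=10
i=9 t=4 v=6: DROP (t<10-1); WM=10
i=10 t=12 v=4: → [10,20); WM=12
i=11 t=13 v=6: → [10,20); WM=13
i=12 t=19 v=9: → [10,20); WM=19
i=13 t=22 v=9: → [20,30); WM=22; [10,20) fires=4
i=14 t=12 v=2: DROP (t<22-1); WM=22
i=15 t=26 v=5: → [20,30); WM=26
i=16 t=25 v=3: → [20,30); WM=26
i=17 t=23 v=4: DROP (t<26-1); WM=26
i=18 t=28 v=5: → [20,30); WM=28
i=19 t=29 v=1: → [20,30); WM=29
i=20 t=12 v=4: DROP (t<29-1); WM=29

5 8 9 14 17 20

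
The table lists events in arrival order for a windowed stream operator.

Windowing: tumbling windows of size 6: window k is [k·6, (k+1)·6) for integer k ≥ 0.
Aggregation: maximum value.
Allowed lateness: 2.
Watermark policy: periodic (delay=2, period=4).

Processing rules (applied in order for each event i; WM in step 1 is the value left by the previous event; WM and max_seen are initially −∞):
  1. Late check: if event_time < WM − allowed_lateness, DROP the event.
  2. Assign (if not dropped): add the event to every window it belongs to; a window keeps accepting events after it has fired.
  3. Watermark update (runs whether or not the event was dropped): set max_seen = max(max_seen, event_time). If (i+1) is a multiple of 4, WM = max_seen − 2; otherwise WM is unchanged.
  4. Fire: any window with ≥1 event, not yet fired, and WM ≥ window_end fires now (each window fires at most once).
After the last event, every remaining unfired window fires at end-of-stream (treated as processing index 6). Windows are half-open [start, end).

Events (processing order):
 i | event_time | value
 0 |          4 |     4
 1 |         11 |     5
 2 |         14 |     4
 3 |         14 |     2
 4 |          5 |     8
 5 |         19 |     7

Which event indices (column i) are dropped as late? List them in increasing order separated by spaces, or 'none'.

i=0 t=4 v=4: → [0,6); WM=−∞
i=1 t=11 v=5: → [6,12); WM=−∞
i=2 t=14 v=4: → [12,18); WM=−∞
i=3 t=14 v=2: → [12,18); WM=12; [0,6) fires=4 [6,12) fires=5
i=4 t=5 v=8: DROP (t<12-2); WM=12
i=5 t=19 v=7: → [18,24); WM=12

4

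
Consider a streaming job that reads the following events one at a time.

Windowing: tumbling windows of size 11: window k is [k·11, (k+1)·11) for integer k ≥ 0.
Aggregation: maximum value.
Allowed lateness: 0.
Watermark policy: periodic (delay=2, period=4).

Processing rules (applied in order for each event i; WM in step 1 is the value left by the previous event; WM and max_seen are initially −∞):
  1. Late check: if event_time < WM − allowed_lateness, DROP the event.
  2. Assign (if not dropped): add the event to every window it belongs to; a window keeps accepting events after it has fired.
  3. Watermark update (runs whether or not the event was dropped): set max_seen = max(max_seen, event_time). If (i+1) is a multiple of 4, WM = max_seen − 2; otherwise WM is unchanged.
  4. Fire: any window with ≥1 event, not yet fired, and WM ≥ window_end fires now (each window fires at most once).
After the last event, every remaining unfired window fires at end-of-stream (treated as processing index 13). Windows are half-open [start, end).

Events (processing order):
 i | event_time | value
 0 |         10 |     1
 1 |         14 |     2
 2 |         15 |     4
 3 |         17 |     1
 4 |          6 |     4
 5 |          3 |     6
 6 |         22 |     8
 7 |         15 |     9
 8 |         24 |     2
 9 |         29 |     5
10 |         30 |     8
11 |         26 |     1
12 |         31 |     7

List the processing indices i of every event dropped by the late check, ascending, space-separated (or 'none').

4 5

i=0 t=10 v=1: → [0,11); WM=−∞
i=1 t=14 v=2: → [11,22); WM=−∞
i=2 t=15 v=4: → [11,22); WM=−∞
i=3 t=17 v=1: → [11,22); WM=15; [0,11) fires=1
i=4 t=6 v=4: DROP (t<15-0); WM=15
i=5 t=3 v=6: DROP (t<15-0); WM=15
i=6 t=22 v=8: → [22,33); WM=15
i=7 t=15 v=9: → [11,22); WM=20
i=8 t=24 v=2: → [22,33); WM=20
i=9 t=29 v=5: → [22,33); WM=20
i=10 t=30 v=8: → [22,33); WM=20
i=11 t=26 v=1: → [22,33); WM=28; [11,22) fires=9
i=12 t=31 v=7: → [22,33); WM=28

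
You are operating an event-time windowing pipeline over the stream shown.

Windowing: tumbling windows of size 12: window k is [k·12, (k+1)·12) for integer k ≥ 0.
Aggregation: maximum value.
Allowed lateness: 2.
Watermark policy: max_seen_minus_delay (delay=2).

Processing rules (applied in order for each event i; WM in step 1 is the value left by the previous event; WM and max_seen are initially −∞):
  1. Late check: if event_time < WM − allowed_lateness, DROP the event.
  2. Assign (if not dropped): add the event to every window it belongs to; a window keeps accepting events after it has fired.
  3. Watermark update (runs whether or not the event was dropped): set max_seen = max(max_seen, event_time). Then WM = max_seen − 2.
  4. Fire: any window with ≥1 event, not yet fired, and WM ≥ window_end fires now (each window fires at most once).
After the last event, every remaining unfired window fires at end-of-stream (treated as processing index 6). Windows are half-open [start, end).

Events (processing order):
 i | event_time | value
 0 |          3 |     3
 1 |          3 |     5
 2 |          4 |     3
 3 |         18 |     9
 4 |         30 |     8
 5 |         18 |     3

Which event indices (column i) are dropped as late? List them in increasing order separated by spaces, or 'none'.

i=0 t=3 v=3: → [0,12); WM=1
i=1 t=3 v=5: → [0,12); WM=1
i=2 t=4 v=3: → [0,12); WM=2
i=3 t=18 v=9: → [12,24); WM=16; [0,12) fires=5
i=4 t=30 v=8: → [24,36); WM=28; [12,24) fires=9
i=5 t=18 v=3: DROP (t<28-2); WM=28

5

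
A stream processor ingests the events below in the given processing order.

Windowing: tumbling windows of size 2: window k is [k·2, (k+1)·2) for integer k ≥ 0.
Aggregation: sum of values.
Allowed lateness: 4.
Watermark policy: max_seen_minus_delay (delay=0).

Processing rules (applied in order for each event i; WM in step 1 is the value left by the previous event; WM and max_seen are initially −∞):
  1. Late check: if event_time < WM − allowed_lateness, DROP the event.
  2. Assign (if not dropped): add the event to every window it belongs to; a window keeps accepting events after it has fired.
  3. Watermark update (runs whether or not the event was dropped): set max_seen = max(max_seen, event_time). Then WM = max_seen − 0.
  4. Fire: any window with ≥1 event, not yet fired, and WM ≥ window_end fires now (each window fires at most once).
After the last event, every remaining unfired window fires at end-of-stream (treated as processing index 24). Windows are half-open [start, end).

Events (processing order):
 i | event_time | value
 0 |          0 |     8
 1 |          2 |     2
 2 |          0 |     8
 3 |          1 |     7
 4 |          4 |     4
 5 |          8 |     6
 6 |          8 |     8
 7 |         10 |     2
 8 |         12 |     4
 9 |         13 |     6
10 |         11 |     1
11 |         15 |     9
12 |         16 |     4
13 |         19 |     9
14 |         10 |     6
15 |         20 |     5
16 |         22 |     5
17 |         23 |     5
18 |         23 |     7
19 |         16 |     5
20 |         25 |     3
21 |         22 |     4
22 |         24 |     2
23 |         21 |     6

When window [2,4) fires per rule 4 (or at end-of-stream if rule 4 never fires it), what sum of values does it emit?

i=0 t=0 v=8: → [0,2); WM=0
i=1 t=2 v=2: → [2,4); WM=2; [0,2) fires=8
i=2 t=0 v=8: → [0,2); WM=2
i=3 t=1 v=7: → [0,2); WM=2
i=4 t=4 v=4: → [4,6); WM=4; [2,4) fires=2
i=5 t=8 v=6: → [8,10); WM=8; [4,6) fires=4
i=6 t=8 v=8: → [8,10); WM=8
i=7 t=10 v=2: → [10,12); WM=10; [8,10) fires=14
i=8 t=12 v=4: → [12,14); WM=12; [10,12) fires=2
i=9 t=13 v=6: → [12,14); WM=13
i=10 t=11 v=1: → [10,12); WM=13
i=11 t=15 v=9: → [14,16); WM=15; [12,14) fires=10
i=12 t=16 v=4: → [16,18); WM=16; [14,16) fires=9
i=13 t=19 v=9: → [18,20); WM=19; [16,18) fires=4
i=14 t=10 v=6: DROP (t<19-4); WM=19
i=15 t=20 v=5: → [20,22); WM=20; [18,20) fires=9
i=16 t=22 v=5: → [22,24); WM=22; [20,22) fires=5
i=17 t=23 v=5: → [22,24); WM=23
i=18 t=23 v=7: → [22,24); WM=23
i=19 t=16 v=5: DROP (t<23-4); WM=23
i=20 t=25 v=3: → [24,26); WM=25; [22,24) fires=17
i=21 t=22 v=4: → [22,24); WM=25
i=22 t=24 v=2: → [24,26); WM=25
i=23 t=21 v=6: → [20,22); WM=25

2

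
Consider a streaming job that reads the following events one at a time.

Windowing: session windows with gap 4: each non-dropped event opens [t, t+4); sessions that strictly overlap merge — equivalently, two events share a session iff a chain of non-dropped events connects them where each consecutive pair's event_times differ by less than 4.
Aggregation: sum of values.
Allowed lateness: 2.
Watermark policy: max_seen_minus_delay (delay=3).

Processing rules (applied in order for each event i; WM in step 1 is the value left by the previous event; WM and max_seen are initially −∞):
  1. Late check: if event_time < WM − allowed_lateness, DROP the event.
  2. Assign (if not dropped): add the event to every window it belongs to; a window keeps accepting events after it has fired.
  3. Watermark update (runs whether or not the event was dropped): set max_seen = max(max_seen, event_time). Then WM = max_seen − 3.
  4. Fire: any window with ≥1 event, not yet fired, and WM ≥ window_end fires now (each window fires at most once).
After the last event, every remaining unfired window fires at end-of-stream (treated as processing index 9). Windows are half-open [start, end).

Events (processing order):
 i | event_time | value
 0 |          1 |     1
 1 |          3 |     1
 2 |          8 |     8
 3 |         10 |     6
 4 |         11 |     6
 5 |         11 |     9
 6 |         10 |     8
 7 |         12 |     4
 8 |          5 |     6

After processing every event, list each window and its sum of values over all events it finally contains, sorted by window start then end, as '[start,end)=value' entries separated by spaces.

[1,7)=2 [8,16)=41

i=0 t=1 v=1: → [1,5); WM=-2
i=1 t=3 v=1: → [1,7); WM=0
i=2 t=8 v=8: → [8,12); WM=5
i=3 t=10 v=6: → [8,14); WM=7
i=4 t=11 v=6: → [8,15); WM=8
i=5 t=11 v=9: → [8,15); WM=8
i=6 t=10 v=8: → [8,15); WM=8
i=7 t=12 v=4: → [8,16); WM=9
i=8 t=5 v=6: DROP (t<9-2); WM=9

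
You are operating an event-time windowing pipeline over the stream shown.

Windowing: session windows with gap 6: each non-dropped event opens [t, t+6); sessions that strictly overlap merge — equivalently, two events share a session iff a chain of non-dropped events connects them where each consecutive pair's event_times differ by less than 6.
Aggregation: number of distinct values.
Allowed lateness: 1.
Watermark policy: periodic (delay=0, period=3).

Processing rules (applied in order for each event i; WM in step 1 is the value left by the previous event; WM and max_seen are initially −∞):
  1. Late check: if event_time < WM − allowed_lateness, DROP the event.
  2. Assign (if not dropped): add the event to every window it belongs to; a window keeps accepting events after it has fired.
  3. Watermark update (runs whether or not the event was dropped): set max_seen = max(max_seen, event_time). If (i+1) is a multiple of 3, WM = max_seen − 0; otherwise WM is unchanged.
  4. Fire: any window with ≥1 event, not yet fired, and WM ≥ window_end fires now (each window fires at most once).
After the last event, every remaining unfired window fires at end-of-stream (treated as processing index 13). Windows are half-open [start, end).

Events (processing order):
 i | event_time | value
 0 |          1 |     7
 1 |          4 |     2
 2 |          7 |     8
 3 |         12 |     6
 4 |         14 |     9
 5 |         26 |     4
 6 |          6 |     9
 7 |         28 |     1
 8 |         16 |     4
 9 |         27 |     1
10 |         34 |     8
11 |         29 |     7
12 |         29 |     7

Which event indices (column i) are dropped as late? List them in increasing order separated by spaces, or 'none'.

i=0 t=1 v=7: → [1,7); WM=−∞
i=1 t=4 v=2: → [1,10); WM=−∞
i=2 t=7 v=8: → [1,13); WM=7
i=3 t=12 v=6: → [1,18); WM=7
i=4 t=14 v=9: → [1,20); WM=7
i=5 t=26 v=4: → [26,32); WM=26
i=6 t=6 v=9: DROP (t<26-1); WM=26
i=7 t=28 v=1: → [26,34); WM=26
i=8 t=16 v=4: DROP (t<26-1); WM=28
i=9 t=27 v=1: → [26,34); WM=28
i=10 t=34 v=8: → [34,40); WM=28
i=11 t=29 v=7: → [26,40); WM=34
i=12 t=29 v=7: DROP (t<34-1); WM=34

6 8 12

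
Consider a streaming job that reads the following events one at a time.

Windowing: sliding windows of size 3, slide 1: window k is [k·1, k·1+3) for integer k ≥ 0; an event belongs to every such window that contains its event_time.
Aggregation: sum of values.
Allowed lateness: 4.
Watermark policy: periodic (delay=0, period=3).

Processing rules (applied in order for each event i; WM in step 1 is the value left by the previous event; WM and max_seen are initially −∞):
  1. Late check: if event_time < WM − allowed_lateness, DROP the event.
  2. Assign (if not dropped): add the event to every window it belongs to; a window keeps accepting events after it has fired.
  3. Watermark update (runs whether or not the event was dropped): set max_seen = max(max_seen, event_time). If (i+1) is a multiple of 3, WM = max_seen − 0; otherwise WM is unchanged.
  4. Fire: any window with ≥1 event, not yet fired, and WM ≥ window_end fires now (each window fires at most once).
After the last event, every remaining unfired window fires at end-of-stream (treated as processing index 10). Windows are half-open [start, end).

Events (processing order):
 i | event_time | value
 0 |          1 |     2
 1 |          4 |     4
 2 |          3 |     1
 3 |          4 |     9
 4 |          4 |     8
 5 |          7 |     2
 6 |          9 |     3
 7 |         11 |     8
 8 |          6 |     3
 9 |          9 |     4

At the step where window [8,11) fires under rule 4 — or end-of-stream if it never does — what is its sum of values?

i=0 t=1 v=2: → [1,4),[0,3); WM=−∞
i=1 t=4 v=4: → [4,7),[3,6),[2,5); WM=−∞
i=2 t=3 v=1: → [3,6),[2,5),[1,4); WM=4; [0,3) fires=2 [1,4) fires=3
i=3 t=4 v=9: → [4,7),[3,6),[2,5); WM=4
i=4 t=4 v=8: → [4,7),[3,6),[2,5); WM=4
i=5 t=7 v=2: → [7,10),[6,9),[5,8); WM=7; [2,5) fires=22 [3,6) fires=22 [4,7) fires=21
i=6 t=9 v=3: → [9,12),[8,11),[7,10); WM=7
i=7 t=11 v=8: → [11,14),[10,13),[9,12); WM=7
i=8 t=6 v=3: → [6,9),[5,8),[4,7); WM=11; [5,8) fires=5 [6,9) fires=5 [7,10) fires=5 [8,11) fires=3
i=9 t=9 v=4: → [9,12),[8,11),[7,10); WM=11

3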